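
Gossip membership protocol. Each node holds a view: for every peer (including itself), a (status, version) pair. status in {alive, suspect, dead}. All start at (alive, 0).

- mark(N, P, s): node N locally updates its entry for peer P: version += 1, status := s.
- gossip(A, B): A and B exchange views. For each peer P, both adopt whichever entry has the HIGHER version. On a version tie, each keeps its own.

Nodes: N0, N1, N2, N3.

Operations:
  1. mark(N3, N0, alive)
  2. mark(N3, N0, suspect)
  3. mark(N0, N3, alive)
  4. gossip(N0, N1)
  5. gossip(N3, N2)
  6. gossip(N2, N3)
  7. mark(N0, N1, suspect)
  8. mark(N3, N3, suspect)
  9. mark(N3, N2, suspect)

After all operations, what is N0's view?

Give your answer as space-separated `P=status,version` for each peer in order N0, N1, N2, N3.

Answer: N0=alive,0 N1=suspect,1 N2=alive,0 N3=alive,1

Derivation:
Op 1: N3 marks N0=alive -> (alive,v1)
Op 2: N3 marks N0=suspect -> (suspect,v2)
Op 3: N0 marks N3=alive -> (alive,v1)
Op 4: gossip N0<->N1 -> N0.N0=(alive,v0) N0.N1=(alive,v0) N0.N2=(alive,v0) N0.N3=(alive,v1) | N1.N0=(alive,v0) N1.N1=(alive,v0) N1.N2=(alive,v0) N1.N3=(alive,v1)
Op 5: gossip N3<->N2 -> N3.N0=(suspect,v2) N3.N1=(alive,v0) N3.N2=(alive,v0) N3.N3=(alive,v0) | N2.N0=(suspect,v2) N2.N1=(alive,v0) N2.N2=(alive,v0) N2.N3=(alive,v0)
Op 6: gossip N2<->N3 -> N2.N0=(suspect,v2) N2.N1=(alive,v0) N2.N2=(alive,v0) N2.N3=(alive,v0) | N3.N0=(suspect,v2) N3.N1=(alive,v0) N3.N2=(alive,v0) N3.N3=(alive,v0)
Op 7: N0 marks N1=suspect -> (suspect,v1)
Op 8: N3 marks N3=suspect -> (suspect,v1)
Op 9: N3 marks N2=suspect -> (suspect,v1)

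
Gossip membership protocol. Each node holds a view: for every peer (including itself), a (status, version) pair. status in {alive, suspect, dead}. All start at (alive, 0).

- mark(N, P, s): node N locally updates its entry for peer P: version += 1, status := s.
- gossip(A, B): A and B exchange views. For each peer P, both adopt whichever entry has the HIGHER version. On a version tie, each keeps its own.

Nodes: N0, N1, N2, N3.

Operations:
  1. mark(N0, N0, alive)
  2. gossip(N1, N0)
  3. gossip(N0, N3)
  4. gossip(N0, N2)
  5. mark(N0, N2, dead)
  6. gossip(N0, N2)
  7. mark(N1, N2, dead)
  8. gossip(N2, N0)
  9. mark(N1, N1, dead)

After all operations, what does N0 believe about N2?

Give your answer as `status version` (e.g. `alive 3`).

Op 1: N0 marks N0=alive -> (alive,v1)
Op 2: gossip N1<->N0 -> N1.N0=(alive,v1) N1.N1=(alive,v0) N1.N2=(alive,v0) N1.N3=(alive,v0) | N0.N0=(alive,v1) N0.N1=(alive,v0) N0.N2=(alive,v0) N0.N3=(alive,v0)
Op 3: gossip N0<->N3 -> N0.N0=(alive,v1) N0.N1=(alive,v0) N0.N2=(alive,v0) N0.N3=(alive,v0) | N3.N0=(alive,v1) N3.N1=(alive,v0) N3.N2=(alive,v0) N3.N3=(alive,v0)
Op 4: gossip N0<->N2 -> N0.N0=(alive,v1) N0.N1=(alive,v0) N0.N2=(alive,v0) N0.N3=(alive,v0) | N2.N0=(alive,v1) N2.N1=(alive,v0) N2.N2=(alive,v0) N2.N3=(alive,v0)
Op 5: N0 marks N2=dead -> (dead,v1)
Op 6: gossip N0<->N2 -> N0.N0=(alive,v1) N0.N1=(alive,v0) N0.N2=(dead,v1) N0.N3=(alive,v0) | N2.N0=(alive,v1) N2.N1=(alive,v0) N2.N2=(dead,v1) N2.N3=(alive,v0)
Op 7: N1 marks N2=dead -> (dead,v1)
Op 8: gossip N2<->N0 -> N2.N0=(alive,v1) N2.N1=(alive,v0) N2.N2=(dead,v1) N2.N3=(alive,v0) | N0.N0=(alive,v1) N0.N1=(alive,v0) N0.N2=(dead,v1) N0.N3=(alive,v0)
Op 9: N1 marks N1=dead -> (dead,v1)

Answer: dead 1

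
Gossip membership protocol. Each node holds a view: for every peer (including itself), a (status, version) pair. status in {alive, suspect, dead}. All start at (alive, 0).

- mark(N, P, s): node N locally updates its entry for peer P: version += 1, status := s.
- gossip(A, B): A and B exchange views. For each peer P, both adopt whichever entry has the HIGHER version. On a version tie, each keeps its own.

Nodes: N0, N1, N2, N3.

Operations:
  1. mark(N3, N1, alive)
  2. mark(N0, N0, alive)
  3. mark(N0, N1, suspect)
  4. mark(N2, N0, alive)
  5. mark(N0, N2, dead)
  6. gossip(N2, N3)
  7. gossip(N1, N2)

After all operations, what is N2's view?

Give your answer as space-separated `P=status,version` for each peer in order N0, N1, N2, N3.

Answer: N0=alive,1 N1=alive,1 N2=alive,0 N3=alive,0

Derivation:
Op 1: N3 marks N1=alive -> (alive,v1)
Op 2: N0 marks N0=alive -> (alive,v1)
Op 3: N0 marks N1=suspect -> (suspect,v1)
Op 4: N2 marks N0=alive -> (alive,v1)
Op 5: N0 marks N2=dead -> (dead,v1)
Op 6: gossip N2<->N3 -> N2.N0=(alive,v1) N2.N1=(alive,v1) N2.N2=(alive,v0) N2.N3=(alive,v0) | N3.N0=(alive,v1) N3.N1=(alive,v1) N3.N2=(alive,v0) N3.N3=(alive,v0)
Op 7: gossip N1<->N2 -> N1.N0=(alive,v1) N1.N1=(alive,v1) N1.N2=(alive,v0) N1.N3=(alive,v0) | N2.N0=(alive,v1) N2.N1=(alive,v1) N2.N2=(alive,v0) N2.N3=(alive,v0)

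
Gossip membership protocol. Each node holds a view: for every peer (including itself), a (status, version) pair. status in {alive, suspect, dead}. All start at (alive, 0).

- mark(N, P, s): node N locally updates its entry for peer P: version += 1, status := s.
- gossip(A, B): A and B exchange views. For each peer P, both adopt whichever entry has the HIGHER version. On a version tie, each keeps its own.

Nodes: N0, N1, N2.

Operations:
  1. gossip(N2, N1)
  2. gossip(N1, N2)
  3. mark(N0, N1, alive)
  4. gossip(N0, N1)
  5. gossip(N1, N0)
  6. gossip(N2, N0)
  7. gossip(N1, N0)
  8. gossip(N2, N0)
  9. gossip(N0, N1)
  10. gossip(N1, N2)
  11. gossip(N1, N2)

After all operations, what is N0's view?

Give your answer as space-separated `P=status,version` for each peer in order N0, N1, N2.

Op 1: gossip N2<->N1 -> N2.N0=(alive,v0) N2.N1=(alive,v0) N2.N2=(alive,v0) | N1.N0=(alive,v0) N1.N1=(alive,v0) N1.N2=(alive,v0)
Op 2: gossip N1<->N2 -> N1.N0=(alive,v0) N1.N1=(alive,v0) N1.N2=(alive,v0) | N2.N0=(alive,v0) N2.N1=(alive,v0) N2.N2=(alive,v0)
Op 3: N0 marks N1=alive -> (alive,v1)
Op 4: gossip N0<->N1 -> N0.N0=(alive,v0) N0.N1=(alive,v1) N0.N2=(alive,v0) | N1.N0=(alive,v0) N1.N1=(alive,v1) N1.N2=(alive,v0)
Op 5: gossip N1<->N0 -> N1.N0=(alive,v0) N1.N1=(alive,v1) N1.N2=(alive,v0) | N0.N0=(alive,v0) N0.N1=(alive,v1) N0.N2=(alive,v0)
Op 6: gossip N2<->N0 -> N2.N0=(alive,v0) N2.N1=(alive,v1) N2.N2=(alive,v0) | N0.N0=(alive,v0) N0.N1=(alive,v1) N0.N2=(alive,v0)
Op 7: gossip N1<->N0 -> N1.N0=(alive,v0) N1.N1=(alive,v1) N1.N2=(alive,v0) | N0.N0=(alive,v0) N0.N1=(alive,v1) N0.N2=(alive,v0)
Op 8: gossip N2<->N0 -> N2.N0=(alive,v0) N2.N1=(alive,v1) N2.N2=(alive,v0) | N0.N0=(alive,v0) N0.N1=(alive,v1) N0.N2=(alive,v0)
Op 9: gossip N0<->N1 -> N0.N0=(alive,v0) N0.N1=(alive,v1) N0.N2=(alive,v0) | N1.N0=(alive,v0) N1.N1=(alive,v1) N1.N2=(alive,v0)
Op 10: gossip N1<->N2 -> N1.N0=(alive,v0) N1.N1=(alive,v1) N1.N2=(alive,v0) | N2.N0=(alive,v0) N2.N1=(alive,v1) N2.N2=(alive,v0)
Op 11: gossip N1<->N2 -> N1.N0=(alive,v0) N1.N1=(alive,v1) N1.N2=(alive,v0) | N2.N0=(alive,v0) N2.N1=(alive,v1) N2.N2=(alive,v0)

Answer: N0=alive,0 N1=alive,1 N2=alive,0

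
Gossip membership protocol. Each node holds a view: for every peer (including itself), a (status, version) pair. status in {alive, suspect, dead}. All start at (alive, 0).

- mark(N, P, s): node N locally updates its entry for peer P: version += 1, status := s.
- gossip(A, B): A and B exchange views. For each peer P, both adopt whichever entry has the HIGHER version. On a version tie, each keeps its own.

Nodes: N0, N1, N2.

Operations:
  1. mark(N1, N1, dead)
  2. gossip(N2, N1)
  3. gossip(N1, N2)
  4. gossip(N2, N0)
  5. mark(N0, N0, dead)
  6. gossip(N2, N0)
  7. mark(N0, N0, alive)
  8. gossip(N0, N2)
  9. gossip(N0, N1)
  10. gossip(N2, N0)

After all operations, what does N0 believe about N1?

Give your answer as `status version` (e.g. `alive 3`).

Answer: dead 1

Derivation:
Op 1: N1 marks N1=dead -> (dead,v1)
Op 2: gossip N2<->N1 -> N2.N0=(alive,v0) N2.N1=(dead,v1) N2.N2=(alive,v0) | N1.N0=(alive,v0) N1.N1=(dead,v1) N1.N2=(alive,v0)
Op 3: gossip N1<->N2 -> N1.N0=(alive,v0) N1.N1=(dead,v1) N1.N2=(alive,v0) | N2.N0=(alive,v0) N2.N1=(dead,v1) N2.N2=(alive,v0)
Op 4: gossip N2<->N0 -> N2.N0=(alive,v0) N2.N1=(dead,v1) N2.N2=(alive,v0) | N0.N0=(alive,v0) N0.N1=(dead,v1) N0.N2=(alive,v0)
Op 5: N0 marks N0=dead -> (dead,v1)
Op 6: gossip N2<->N0 -> N2.N0=(dead,v1) N2.N1=(dead,v1) N2.N2=(alive,v0) | N0.N0=(dead,v1) N0.N1=(dead,v1) N0.N2=(alive,v0)
Op 7: N0 marks N0=alive -> (alive,v2)
Op 8: gossip N0<->N2 -> N0.N0=(alive,v2) N0.N1=(dead,v1) N0.N2=(alive,v0) | N2.N0=(alive,v2) N2.N1=(dead,v1) N2.N2=(alive,v0)
Op 9: gossip N0<->N1 -> N0.N0=(alive,v2) N0.N1=(dead,v1) N0.N2=(alive,v0) | N1.N0=(alive,v2) N1.N1=(dead,v1) N1.N2=(alive,v0)
Op 10: gossip N2<->N0 -> N2.N0=(alive,v2) N2.N1=(dead,v1) N2.N2=(alive,v0) | N0.N0=(alive,v2) N0.N1=(dead,v1) N0.N2=(alive,v0)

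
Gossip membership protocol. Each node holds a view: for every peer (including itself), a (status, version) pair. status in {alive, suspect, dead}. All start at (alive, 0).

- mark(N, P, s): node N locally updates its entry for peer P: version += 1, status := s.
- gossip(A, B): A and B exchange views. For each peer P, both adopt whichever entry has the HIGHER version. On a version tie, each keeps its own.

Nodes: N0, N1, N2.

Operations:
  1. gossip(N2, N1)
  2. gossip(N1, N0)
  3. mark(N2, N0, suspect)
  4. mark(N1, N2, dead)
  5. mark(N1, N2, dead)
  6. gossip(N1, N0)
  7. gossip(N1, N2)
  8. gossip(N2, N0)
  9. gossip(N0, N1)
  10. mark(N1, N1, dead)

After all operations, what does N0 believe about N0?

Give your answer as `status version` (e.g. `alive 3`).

Answer: suspect 1

Derivation:
Op 1: gossip N2<->N1 -> N2.N0=(alive,v0) N2.N1=(alive,v0) N2.N2=(alive,v0) | N1.N0=(alive,v0) N1.N1=(alive,v0) N1.N2=(alive,v0)
Op 2: gossip N1<->N0 -> N1.N0=(alive,v0) N1.N1=(alive,v0) N1.N2=(alive,v0) | N0.N0=(alive,v0) N0.N1=(alive,v0) N0.N2=(alive,v0)
Op 3: N2 marks N0=suspect -> (suspect,v1)
Op 4: N1 marks N2=dead -> (dead,v1)
Op 5: N1 marks N2=dead -> (dead,v2)
Op 6: gossip N1<->N0 -> N1.N0=(alive,v0) N1.N1=(alive,v0) N1.N2=(dead,v2) | N0.N0=(alive,v0) N0.N1=(alive,v0) N0.N2=(dead,v2)
Op 7: gossip N1<->N2 -> N1.N0=(suspect,v1) N1.N1=(alive,v0) N1.N2=(dead,v2) | N2.N0=(suspect,v1) N2.N1=(alive,v0) N2.N2=(dead,v2)
Op 8: gossip N2<->N0 -> N2.N0=(suspect,v1) N2.N1=(alive,v0) N2.N2=(dead,v2) | N0.N0=(suspect,v1) N0.N1=(alive,v0) N0.N2=(dead,v2)
Op 9: gossip N0<->N1 -> N0.N0=(suspect,v1) N0.N1=(alive,v0) N0.N2=(dead,v2) | N1.N0=(suspect,v1) N1.N1=(alive,v0) N1.N2=(dead,v2)
Op 10: N1 marks N1=dead -> (dead,v1)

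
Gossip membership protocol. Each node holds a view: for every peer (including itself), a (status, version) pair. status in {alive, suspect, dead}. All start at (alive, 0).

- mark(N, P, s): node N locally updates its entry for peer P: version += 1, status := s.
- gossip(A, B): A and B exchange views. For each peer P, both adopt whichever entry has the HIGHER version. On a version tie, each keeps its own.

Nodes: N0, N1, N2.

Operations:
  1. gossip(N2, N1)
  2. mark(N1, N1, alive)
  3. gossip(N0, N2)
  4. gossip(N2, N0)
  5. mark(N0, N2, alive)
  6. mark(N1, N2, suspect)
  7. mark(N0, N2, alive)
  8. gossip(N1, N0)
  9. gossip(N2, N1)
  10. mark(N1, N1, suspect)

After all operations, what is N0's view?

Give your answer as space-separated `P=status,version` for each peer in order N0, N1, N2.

Answer: N0=alive,0 N1=alive,1 N2=alive,2

Derivation:
Op 1: gossip N2<->N1 -> N2.N0=(alive,v0) N2.N1=(alive,v0) N2.N2=(alive,v0) | N1.N0=(alive,v0) N1.N1=(alive,v0) N1.N2=(alive,v0)
Op 2: N1 marks N1=alive -> (alive,v1)
Op 3: gossip N0<->N2 -> N0.N0=(alive,v0) N0.N1=(alive,v0) N0.N2=(alive,v0) | N2.N0=(alive,v0) N2.N1=(alive,v0) N2.N2=(alive,v0)
Op 4: gossip N2<->N0 -> N2.N0=(alive,v0) N2.N1=(alive,v0) N2.N2=(alive,v0) | N0.N0=(alive,v0) N0.N1=(alive,v0) N0.N2=(alive,v0)
Op 5: N0 marks N2=alive -> (alive,v1)
Op 6: N1 marks N2=suspect -> (suspect,v1)
Op 7: N0 marks N2=alive -> (alive,v2)
Op 8: gossip N1<->N0 -> N1.N0=(alive,v0) N1.N1=(alive,v1) N1.N2=(alive,v2) | N0.N0=(alive,v0) N0.N1=(alive,v1) N0.N2=(alive,v2)
Op 9: gossip N2<->N1 -> N2.N0=(alive,v0) N2.N1=(alive,v1) N2.N2=(alive,v2) | N1.N0=(alive,v0) N1.N1=(alive,v1) N1.N2=(alive,v2)
Op 10: N1 marks N1=suspect -> (suspect,v2)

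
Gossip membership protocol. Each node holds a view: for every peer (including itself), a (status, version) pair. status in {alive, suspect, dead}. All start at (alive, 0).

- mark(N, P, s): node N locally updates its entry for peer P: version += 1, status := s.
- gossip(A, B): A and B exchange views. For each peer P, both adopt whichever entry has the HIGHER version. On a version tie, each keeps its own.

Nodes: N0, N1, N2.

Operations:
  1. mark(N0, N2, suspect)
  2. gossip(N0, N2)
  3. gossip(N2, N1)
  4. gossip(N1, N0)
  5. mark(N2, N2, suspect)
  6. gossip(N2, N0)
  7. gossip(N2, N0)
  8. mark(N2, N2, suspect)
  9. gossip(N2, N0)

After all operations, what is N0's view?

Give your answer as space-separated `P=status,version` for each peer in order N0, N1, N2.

Op 1: N0 marks N2=suspect -> (suspect,v1)
Op 2: gossip N0<->N2 -> N0.N0=(alive,v0) N0.N1=(alive,v0) N0.N2=(suspect,v1) | N2.N0=(alive,v0) N2.N1=(alive,v0) N2.N2=(suspect,v1)
Op 3: gossip N2<->N1 -> N2.N0=(alive,v0) N2.N1=(alive,v0) N2.N2=(suspect,v1) | N1.N0=(alive,v0) N1.N1=(alive,v0) N1.N2=(suspect,v1)
Op 4: gossip N1<->N0 -> N1.N0=(alive,v0) N1.N1=(alive,v0) N1.N2=(suspect,v1) | N0.N0=(alive,v0) N0.N1=(alive,v0) N0.N2=(suspect,v1)
Op 5: N2 marks N2=suspect -> (suspect,v2)
Op 6: gossip N2<->N0 -> N2.N0=(alive,v0) N2.N1=(alive,v0) N2.N2=(suspect,v2) | N0.N0=(alive,v0) N0.N1=(alive,v0) N0.N2=(suspect,v2)
Op 7: gossip N2<->N0 -> N2.N0=(alive,v0) N2.N1=(alive,v0) N2.N2=(suspect,v2) | N0.N0=(alive,v0) N0.N1=(alive,v0) N0.N2=(suspect,v2)
Op 8: N2 marks N2=suspect -> (suspect,v3)
Op 9: gossip N2<->N0 -> N2.N0=(alive,v0) N2.N1=(alive,v0) N2.N2=(suspect,v3) | N0.N0=(alive,v0) N0.N1=(alive,v0) N0.N2=(suspect,v3)

Answer: N0=alive,0 N1=alive,0 N2=suspect,3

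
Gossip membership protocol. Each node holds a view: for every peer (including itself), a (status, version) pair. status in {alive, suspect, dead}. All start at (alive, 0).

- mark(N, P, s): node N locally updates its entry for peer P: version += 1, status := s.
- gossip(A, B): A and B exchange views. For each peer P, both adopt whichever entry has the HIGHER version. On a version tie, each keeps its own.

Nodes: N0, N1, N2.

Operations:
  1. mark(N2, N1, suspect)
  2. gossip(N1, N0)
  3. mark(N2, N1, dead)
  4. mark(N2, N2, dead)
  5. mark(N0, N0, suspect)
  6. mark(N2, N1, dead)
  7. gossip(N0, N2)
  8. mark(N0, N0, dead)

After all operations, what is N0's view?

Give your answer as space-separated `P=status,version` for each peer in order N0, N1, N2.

Answer: N0=dead,2 N1=dead,3 N2=dead,1

Derivation:
Op 1: N2 marks N1=suspect -> (suspect,v1)
Op 2: gossip N1<->N0 -> N1.N0=(alive,v0) N1.N1=(alive,v0) N1.N2=(alive,v0) | N0.N0=(alive,v0) N0.N1=(alive,v0) N0.N2=(alive,v0)
Op 3: N2 marks N1=dead -> (dead,v2)
Op 4: N2 marks N2=dead -> (dead,v1)
Op 5: N0 marks N0=suspect -> (suspect,v1)
Op 6: N2 marks N1=dead -> (dead,v3)
Op 7: gossip N0<->N2 -> N0.N0=(suspect,v1) N0.N1=(dead,v3) N0.N2=(dead,v1) | N2.N0=(suspect,v1) N2.N1=(dead,v3) N2.N2=(dead,v1)
Op 8: N0 marks N0=dead -> (dead,v2)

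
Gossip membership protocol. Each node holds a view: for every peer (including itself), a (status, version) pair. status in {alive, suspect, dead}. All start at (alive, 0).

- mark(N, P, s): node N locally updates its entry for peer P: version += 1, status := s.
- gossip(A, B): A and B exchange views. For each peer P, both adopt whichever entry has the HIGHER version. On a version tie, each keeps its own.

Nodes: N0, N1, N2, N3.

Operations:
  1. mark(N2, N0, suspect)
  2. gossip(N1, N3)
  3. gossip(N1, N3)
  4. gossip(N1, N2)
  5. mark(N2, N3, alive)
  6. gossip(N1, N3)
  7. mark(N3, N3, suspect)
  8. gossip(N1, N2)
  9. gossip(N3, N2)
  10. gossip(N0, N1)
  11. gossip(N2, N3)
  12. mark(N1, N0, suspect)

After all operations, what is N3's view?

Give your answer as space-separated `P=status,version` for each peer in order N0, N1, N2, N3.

Answer: N0=suspect,1 N1=alive,0 N2=alive,0 N3=suspect,1

Derivation:
Op 1: N2 marks N0=suspect -> (suspect,v1)
Op 2: gossip N1<->N3 -> N1.N0=(alive,v0) N1.N1=(alive,v0) N1.N2=(alive,v0) N1.N3=(alive,v0) | N3.N0=(alive,v0) N3.N1=(alive,v0) N3.N2=(alive,v0) N3.N3=(alive,v0)
Op 3: gossip N1<->N3 -> N1.N0=(alive,v0) N1.N1=(alive,v0) N1.N2=(alive,v0) N1.N3=(alive,v0) | N3.N0=(alive,v0) N3.N1=(alive,v0) N3.N2=(alive,v0) N3.N3=(alive,v0)
Op 4: gossip N1<->N2 -> N1.N0=(suspect,v1) N1.N1=(alive,v0) N1.N2=(alive,v0) N1.N3=(alive,v0) | N2.N0=(suspect,v1) N2.N1=(alive,v0) N2.N2=(alive,v0) N2.N3=(alive,v0)
Op 5: N2 marks N3=alive -> (alive,v1)
Op 6: gossip N1<->N3 -> N1.N0=(suspect,v1) N1.N1=(alive,v0) N1.N2=(alive,v0) N1.N3=(alive,v0) | N3.N0=(suspect,v1) N3.N1=(alive,v0) N3.N2=(alive,v0) N3.N3=(alive,v0)
Op 7: N3 marks N3=suspect -> (suspect,v1)
Op 8: gossip N1<->N2 -> N1.N0=(suspect,v1) N1.N1=(alive,v0) N1.N2=(alive,v0) N1.N3=(alive,v1) | N2.N0=(suspect,v1) N2.N1=(alive,v0) N2.N2=(alive,v0) N2.N3=(alive,v1)
Op 9: gossip N3<->N2 -> N3.N0=(suspect,v1) N3.N1=(alive,v0) N3.N2=(alive,v0) N3.N3=(suspect,v1) | N2.N0=(suspect,v1) N2.N1=(alive,v0) N2.N2=(alive,v0) N2.N3=(alive,v1)
Op 10: gossip N0<->N1 -> N0.N0=(suspect,v1) N0.N1=(alive,v0) N0.N2=(alive,v0) N0.N3=(alive,v1) | N1.N0=(suspect,v1) N1.N1=(alive,v0) N1.N2=(alive,v0) N1.N3=(alive,v1)
Op 11: gossip N2<->N3 -> N2.N0=(suspect,v1) N2.N1=(alive,v0) N2.N2=(alive,v0) N2.N3=(alive,v1) | N3.N0=(suspect,v1) N3.N1=(alive,v0) N3.N2=(alive,v0) N3.N3=(suspect,v1)
Op 12: N1 marks N0=suspect -> (suspect,v2)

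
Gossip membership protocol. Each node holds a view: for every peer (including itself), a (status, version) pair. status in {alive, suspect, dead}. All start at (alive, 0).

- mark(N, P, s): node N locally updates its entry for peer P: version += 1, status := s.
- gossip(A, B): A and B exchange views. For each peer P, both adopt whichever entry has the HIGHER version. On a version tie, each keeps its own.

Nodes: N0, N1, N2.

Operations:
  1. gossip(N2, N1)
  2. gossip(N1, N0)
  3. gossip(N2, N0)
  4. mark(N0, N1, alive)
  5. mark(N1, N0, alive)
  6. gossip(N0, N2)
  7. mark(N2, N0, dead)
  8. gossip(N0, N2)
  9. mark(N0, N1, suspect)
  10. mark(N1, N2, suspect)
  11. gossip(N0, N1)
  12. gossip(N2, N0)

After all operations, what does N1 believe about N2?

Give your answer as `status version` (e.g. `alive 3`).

Op 1: gossip N2<->N1 -> N2.N0=(alive,v0) N2.N1=(alive,v0) N2.N2=(alive,v0) | N1.N0=(alive,v0) N1.N1=(alive,v0) N1.N2=(alive,v0)
Op 2: gossip N1<->N0 -> N1.N0=(alive,v0) N1.N1=(alive,v0) N1.N2=(alive,v0) | N0.N0=(alive,v0) N0.N1=(alive,v0) N0.N2=(alive,v0)
Op 3: gossip N2<->N0 -> N2.N0=(alive,v0) N2.N1=(alive,v0) N2.N2=(alive,v0) | N0.N0=(alive,v0) N0.N1=(alive,v0) N0.N2=(alive,v0)
Op 4: N0 marks N1=alive -> (alive,v1)
Op 5: N1 marks N0=alive -> (alive,v1)
Op 6: gossip N0<->N2 -> N0.N0=(alive,v0) N0.N1=(alive,v1) N0.N2=(alive,v0) | N2.N0=(alive,v0) N2.N1=(alive,v1) N2.N2=(alive,v0)
Op 7: N2 marks N0=dead -> (dead,v1)
Op 8: gossip N0<->N2 -> N0.N0=(dead,v1) N0.N1=(alive,v1) N0.N2=(alive,v0) | N2.N0=(dead,v1) N2.N1=(alive,v1) N2.N2=(alive,v0)
Op 9: N0 marks N1=suspect -> (suspect,v2)
Op 10: N1 marks N2=suspect -> (suspect,v1)
Op 11: gossip N0<->N1 -> N0.N0=(dead,v1) N0.N1=(suspect,v2) N0.N2=(suspect,v1) | N1.N0=(alive,v1) N1.N1=(suspect,v2) N1.N2=(suspect,v1)
Op 12: gossip N2<->N0 -> N2.N0=(dead,v1) N2.N1=(suspect,v2) N2.N2=(suspect,v1) | N0.N0=(dead,v1) N0.N1=(suspect,v2) N0.N2=(suspect,v1)

Answer: suspect 1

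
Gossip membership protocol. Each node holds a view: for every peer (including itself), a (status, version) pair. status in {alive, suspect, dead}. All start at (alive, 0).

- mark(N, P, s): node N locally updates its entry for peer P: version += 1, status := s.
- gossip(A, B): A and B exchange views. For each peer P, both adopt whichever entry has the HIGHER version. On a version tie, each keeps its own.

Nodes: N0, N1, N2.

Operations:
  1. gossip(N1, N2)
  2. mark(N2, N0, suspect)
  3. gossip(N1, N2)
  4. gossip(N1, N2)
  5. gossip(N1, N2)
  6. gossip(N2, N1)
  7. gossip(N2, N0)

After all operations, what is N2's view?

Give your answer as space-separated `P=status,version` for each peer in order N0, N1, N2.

Op 1: gossip N1<->N2 -> N1.N0=(alive,v0) N1.N1=(alive,v0) N1.N2=(alive,v0) | N2.N0=(alive,v0) N2.N1=(alive,v0) N2.N2=(alive,v0)
Op 2: N2 marks N0=suspect -> (suspect,v1)
Op 3: gossip N1<->N2 -> N1.N0=(suspect,v1) N1.N1=(alive,v0) N1.N2=(alive,v0) | N2.N0=(suspect,v1) N2.N1=(alive,v0) N2.N2=(alive,v0)
Op 4: gossip N1<->N2 -> N1.N0=(suspect,v1) N1.N1=(alive,v0) N1.N2=(alive,v0) | N2.N0=(suspect,v1) N2.N1=(alive,v0) N2.N2=(alive,v0)
Op 5: gossip N1<->N2 -> N1.N0=(suspect,v1) N1.N1=(alive,v0) N1.N2=(alive,v0) | N2.N0=(suspect,v1) N2.N1=(alive,v0) N2.N2=(alive,v0)
Op 6: gossip N2<->N1 -> N2.N0=(suspect,v1) N2.N1=(alive,v0) N2.N2=(alive,v0) | N1.N0=(suspect,v1) N1.N1=(alive,v0) N1.N2=(alive,v0)
Op 7: gossip N2<->N0 -> N2.N0=(suspect,v1) N2.N1=(alive,v0) N2.N2=(alive,v0) | N0.N0=(suspect,v1) N0.N1=(alive,v0) N0.N2=(alive,v0)

Answer: N0=suspect,1 N1=alive,0 N2=alive,0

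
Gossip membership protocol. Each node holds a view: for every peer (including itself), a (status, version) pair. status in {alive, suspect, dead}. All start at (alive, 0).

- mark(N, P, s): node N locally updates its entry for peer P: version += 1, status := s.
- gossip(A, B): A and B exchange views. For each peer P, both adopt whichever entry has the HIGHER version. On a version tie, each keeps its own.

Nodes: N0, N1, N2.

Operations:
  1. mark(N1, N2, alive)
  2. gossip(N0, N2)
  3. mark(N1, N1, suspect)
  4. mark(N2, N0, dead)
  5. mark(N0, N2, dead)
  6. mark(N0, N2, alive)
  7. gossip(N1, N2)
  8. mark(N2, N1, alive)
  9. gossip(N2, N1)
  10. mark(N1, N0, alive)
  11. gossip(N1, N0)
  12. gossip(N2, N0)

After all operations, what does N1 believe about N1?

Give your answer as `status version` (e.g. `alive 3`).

Op 1: N1 marks N2=alive -> (alive,v1)
Op 2: gossip N0<->N2 -> N0.N0=(alive,v0) N0.N1=(alive,v0) N0.N2=(alive,v0) | N2.N0=(alive,v0) N2.N1=(alive,v0) N2.N2=(alive,v0)
Op 3: N1 marks N1=suspect -> (suspect,v1)
Op 4: N2 marks N0=dead -> (dead,v1)
Op 5: N0 marks N2=dead -> (dead,v1)
Op 6: N0 marks N2=alive -> (alive,v2)
Op 7: gossip N1<->N2 -> N1.N0=(dead,v1) N1.N1=(suspect,v1) N1.N2=(alive,v1) | N2.N0=(dead,v1) N2.N1=(suspect,v1) N2.N2=(alive,v1)
Op 8: N2 marks N1=alive -> (alive,v2)
Op 9: gossip N2<->N1 -> N2.N0=(dead,v1) N2.N1=(alive,v2) N2.N2=(alive,v1) | N1.N0=(dead,v1) N1.N1=(alive,v2) N1.N2=(alive,v1)
Op 10: N1 marks N0=alive -> (alive,v2)
Op 11: gossip N1<->N0 -> N1.N0=(alive,v2) N1.N1=(alive,v2) N1.N2=(alive,v2) | N0.N0=(alive,v2) N0.N1=(alive,v2) N0.N2=(alive,v2)
Op 12: gossip N2<->N0 -> N2.N0=(alive,v2) N2.N1=(alive,v2) N2.N2=(alive,v2) | N0.N0=(alive,v2) N0.N1=(alive,v2) N0.N2=(alive,v2)

Answer: alive 2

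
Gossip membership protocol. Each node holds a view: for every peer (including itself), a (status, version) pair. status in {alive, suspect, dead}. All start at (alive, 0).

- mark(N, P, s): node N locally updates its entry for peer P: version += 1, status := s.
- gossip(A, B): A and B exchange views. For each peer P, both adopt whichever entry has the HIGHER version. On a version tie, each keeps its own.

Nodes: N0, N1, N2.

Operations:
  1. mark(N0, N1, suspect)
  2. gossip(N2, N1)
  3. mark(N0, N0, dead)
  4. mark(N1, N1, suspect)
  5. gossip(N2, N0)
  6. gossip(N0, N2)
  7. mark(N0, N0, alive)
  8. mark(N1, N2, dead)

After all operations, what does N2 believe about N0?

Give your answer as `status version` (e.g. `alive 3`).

Op 1: N0 marks N1=suspect -> (suspect,v1)
Op 2: gossip N2<->N1 -> N2.N0=(alive,v0) N2.N1=(alive,v0) N2.N2=(alive,v0) | N1.N0=(alive,v0) N1.N1=(alive,v0) N1.N2=(alive,v0)
Op 3: N0 marks N0=dead -> (dead,v1)
Op 4: N1 marks N1=suspect -> (suspect,v1)
Op 5: gossip N2<->N0 -> N2.N0=(dead,v1) N2.N1=(suspect,v1) N2.N2=(alive,v0) | N0.N0=(dead,v1) N0.N1=(suspect,v1) N0.N2=(alive,v0)
Op 6: gossip N0<->N2 -> N0.N0=(dead,v1) N0.N1=(suspect,v1) N0.N2=(alive,v0) | N2.N0=(dead,v1) N2.N1=(suspect,v1) N2.N2=(alive,v0)
Op 7: N0 marks N0=alive -> (alive,v2)
Op 8: N1 marks N2=dead -> (dead,v1)

Answer: dead 1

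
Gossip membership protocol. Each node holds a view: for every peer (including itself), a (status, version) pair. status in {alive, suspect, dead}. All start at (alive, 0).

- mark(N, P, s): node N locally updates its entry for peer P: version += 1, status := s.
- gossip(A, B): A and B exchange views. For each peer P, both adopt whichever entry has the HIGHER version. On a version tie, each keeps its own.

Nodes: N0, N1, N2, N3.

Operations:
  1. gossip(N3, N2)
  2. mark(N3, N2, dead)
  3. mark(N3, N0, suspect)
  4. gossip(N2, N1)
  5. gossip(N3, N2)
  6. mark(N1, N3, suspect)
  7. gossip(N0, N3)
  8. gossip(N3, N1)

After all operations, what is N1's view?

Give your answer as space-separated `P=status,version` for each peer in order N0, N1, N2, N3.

Op 1: gossip N3<->N2 -> N3.N0=(alive,v0) N3.N1=(alive,v0) N3.N2=(alive,v0) N3.N3=(alive,v0) | N2.N0=(alive,v0) N2.N1=(alive,v0) N2.N2=(alive,v0) N2.N3=(alive,v0)
Op 2: N3 marks N2=dead -> (dead,v1)
Op 3: N3 marks N0=suspect -> (suspect,v1)
Op 4: gossip N2<->N1 -> N2.N0=(alive,v0) N2.N1=(alive,v0) N2.N2=(alive,v0) N2.N3=(alive,v0) | N1.N0=(alive,v0) N1.N1=(alive,v0) N1.N2=(alive,v0) N1.N3=(alive,v0)
Op 5: gossip N3<->N2 -> N3.N0=(suspect,v1) N3.N1=(alive,v0) N3.N2=(dead,v1) N3.N3=(alive,v0) | N2.N0=(suspect,v1) N2.N1=(alive,v0) N2.N2=(dead,v1) N2.N3=(alive,v0)
Op 6: N1 marks N3=suspect -> (suspect,v1)
Op 7: gossip N0<->N3 -> N0.N0=(suspect,v1) N0.N1=(alive,v0) N0.N2=(dead,v1) N0.N3=(alive,v0) | N3.N0=(suspect,v1) N3.N1=(alive,v0) N3.N2=(dead,v1) N3.N3=(alive,v0)
Op 8: gossip N3<->N1 -> N3.N0=(suspect,v1) N3.N1=(alive,v0) N3.N2=(dead,v1) N3.N3=(suspect,v1) | N1.N0=(suspect,v1) N1.N1=(alive,v0) N1.N2=(dead,v1) N1.N3=(suspect,v1)

Answer: N0=suspect,1 N1=alive,0 N2=dead,1 N3=suspect,1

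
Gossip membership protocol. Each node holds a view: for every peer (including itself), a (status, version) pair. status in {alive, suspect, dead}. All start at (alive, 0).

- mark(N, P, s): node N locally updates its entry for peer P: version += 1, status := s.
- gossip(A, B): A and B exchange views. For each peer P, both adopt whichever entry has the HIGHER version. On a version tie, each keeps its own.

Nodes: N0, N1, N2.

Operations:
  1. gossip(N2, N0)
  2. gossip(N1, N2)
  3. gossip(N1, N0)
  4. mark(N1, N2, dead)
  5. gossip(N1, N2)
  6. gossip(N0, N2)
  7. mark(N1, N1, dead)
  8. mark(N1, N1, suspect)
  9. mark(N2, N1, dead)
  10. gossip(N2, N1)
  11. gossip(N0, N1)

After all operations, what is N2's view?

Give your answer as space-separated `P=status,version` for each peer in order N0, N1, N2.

Op 1: gossip N2<->N0 -> N2.N0=(alive,v0) N2.N1=(alive,v0) N2.N2=(alive,v0) | N0.N0=(alive,v0) N0.N1=(alive,v0) N0.N2=(alive,v0)
Op 2: gossip N1<->N2 -> N1.N0=(alive,v0) N1.N1=(alive,v0) N1.N2=(alive,v0) | N2.N0=(alive,v0) N2.N1=(alive,v0) N2.N2=(alive,v0)
Op 3: gossip N1<->N0 -> N1.N0=(alive,v0) N1.N1=(alive,v0) N1.N2=(alive,v0) | N0.N0=(alive,v0) N0.N1=(alive,v0) N0.N2=(alive,v0)
Op 4: N1 marks N2=dead -> (dead,v1)
Op 5: gossip N1<->N2 -> N1.N0=(alive,v0) N1.N1=(alive,v0) N1.N2=(dead,v1) | N2.N0=(alive,v0) N2.N1=(alive,v0) N2.N2=(dead,v1)
Op 6: gossip N0<->N2 -> N0.N0=(alive,v0) N0.N1=(alive,v0) N0.N2=(dead,v1) | N2.N0=(alive,v0) N2.N1=(alive,v0) N2.N2=(dead,v1)
Op 7: N1 marks N1=dead -> (dead,v1)
Op 8: N1 marks N1=suspect -> (suspect,v2)
Op 9: N2 marks N1=dead -> (dead,v1)
Op 10: gossip N2<->N1 -> N2.N0=(alive,v0) N2.N1=(suspect,v2) N2.N2=(dead,v1) | N1.N0=(alive,v0) N1.N1=(suspect,v2) N1.N2=(dead,v1)
Op 11: gossip N0<->N1 -> N0.N0=(alive,v0) N0.N1=(suspect,v2) N0.N2=(dead,v1) | N1.N0=(alive,v0) N1.N1=(suspect,v2) N1.N2=(dead,v1)

Answer: N0=alive,0 N1=suspect,2 N2=dead,1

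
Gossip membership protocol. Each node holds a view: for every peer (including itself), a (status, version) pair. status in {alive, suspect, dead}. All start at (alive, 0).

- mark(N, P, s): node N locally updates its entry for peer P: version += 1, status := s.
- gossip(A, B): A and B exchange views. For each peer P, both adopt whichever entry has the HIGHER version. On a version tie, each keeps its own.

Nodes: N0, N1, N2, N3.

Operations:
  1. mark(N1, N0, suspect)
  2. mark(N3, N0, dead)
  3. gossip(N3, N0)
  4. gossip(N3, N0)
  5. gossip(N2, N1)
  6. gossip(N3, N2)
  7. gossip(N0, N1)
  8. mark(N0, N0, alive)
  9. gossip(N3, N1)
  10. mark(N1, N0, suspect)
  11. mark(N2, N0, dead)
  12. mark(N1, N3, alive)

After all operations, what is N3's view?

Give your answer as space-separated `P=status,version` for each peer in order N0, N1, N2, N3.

Answer: N0=dead,1 N1=alive,0 N2=alive,0 N3=alive,0

Derivation:
Op 1: N1 marks N0=suspect -> (suspect,v1)
Op 2: N3 marks N0=dead -> (dead,v1)
Op 3: gossip N3<->N0 -> N3.N0=(dead,v1) N3.N1=(alive,v0) N3.N2=(alive,v0) N3.N3=(alive,v0) | N0.N0=(dead,v1) N0.N1=(alive,v0) N0.N2=(alive,v0) N0.N3=(alive,v0)
Op 4: gossip N3<->N0 -> N3.N0=(dead,v1) N3.N1=(alive,v0) N3.N2=(alive,v0) N3.N3=(alive,v0) | N0.N0=(dead,v1) N0.N1=(alive,v0) N0.N2=(alive,v0) N0.N3=(alive,v0)
Op 5: gossip N2<->N1 -> N2.N0=(suspect,v1) N2.N1=(alive,v0) N2.N2=(alive,v0) N2.N3=(alive,v0) | N1.N0=(suspect,v1) N1.N1=(alive,v0) N1.N2=(alive,v0) N1.N3=(alive,v0)
Op 6: gossip N3<->N2 -> N3.N0=(dead,v1) N3.N1=(alive,v0) N3.N2=(alive,v0) N3.N3=(alive,v0) | N2.N0=(suspect,v1) N2.N1=(alive,v0) N2.N2=(alive,v0) N2.N3=(alive,v0)
Op 7: gossip N0<->N1 -> N0.N0=(dead,v1) N0.N1=(alive,v0) N0.N2=(alive,v0) N0.N3=(alive,v0) | N1.N0=(suspect,v1) N1.N1=(alive,v0) N1.N2=(alive,v0) N1.N3=(alive,v0)
Op 8: N0 marks N0=alive -> (alive,v2)
Op 9: gossip N3<->N1 -> N3.N0=(dead,v1) N3.N1=(alive,v0) N3.N2=(alive,v0) N3.N3=(alive,v0) | N1.N0=(suspect,v1) N1.N1=(alive,v0) N1.N2=(alive,v0) N1.N3=(alive,v0)
Op 10: N1 marks N0=suspect -> (suspect,v2)
Op 11: N2 marks N0=dead -> (dead,v2)
Op 12: N1 marks N3=alive -> (alive,v1)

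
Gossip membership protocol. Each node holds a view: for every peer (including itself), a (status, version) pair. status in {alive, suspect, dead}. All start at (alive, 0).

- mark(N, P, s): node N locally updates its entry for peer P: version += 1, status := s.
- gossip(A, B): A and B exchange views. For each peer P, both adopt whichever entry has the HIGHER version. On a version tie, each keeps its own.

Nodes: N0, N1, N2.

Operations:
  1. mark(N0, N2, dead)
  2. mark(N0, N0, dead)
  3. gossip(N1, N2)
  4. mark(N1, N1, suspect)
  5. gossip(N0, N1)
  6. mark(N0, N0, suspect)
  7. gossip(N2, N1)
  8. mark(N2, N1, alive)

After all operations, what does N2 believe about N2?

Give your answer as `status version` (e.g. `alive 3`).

Op 1: N0 marks N2=dead -> (dead,v1)
Op 2: N0 marks N0=dead -> (dead,v1)
Op 3: gossip N1<->N2 -> N1.N0=(alive,v0) N1.N1=(alive,v0) N1.N2=(alive,v0) | N2.N0=(alive,v0) N2.N1=(alive,v0) N2.N2=(alive,v0)
Op 4: N1 marks N1=suspect -> (suspect,v1)
Op 5: gossip N0<->N1 -> N0.N0=(dead,v1) N0.N1=(suspect,v1) N0.N2=(dead,v1) | N1.N0=(dead,v1) N1.N1=(suspect,v1) N1.N2=(dead,v1)
Op 6: N0 marks N0=suspect -> (suspect,v2)
Op 7: gossip N2<->N1 -> N2.N0=(dead,v1) N2.N1=(suspect,v1) N2.N2=(dead,v1) | N1.N0=(dead,v1) N1.N1=(suspect,v1) N1.N2=(dead,v1)
Op 8: N2 marks N1=alive -> (alive,v2)

Answer: dead 1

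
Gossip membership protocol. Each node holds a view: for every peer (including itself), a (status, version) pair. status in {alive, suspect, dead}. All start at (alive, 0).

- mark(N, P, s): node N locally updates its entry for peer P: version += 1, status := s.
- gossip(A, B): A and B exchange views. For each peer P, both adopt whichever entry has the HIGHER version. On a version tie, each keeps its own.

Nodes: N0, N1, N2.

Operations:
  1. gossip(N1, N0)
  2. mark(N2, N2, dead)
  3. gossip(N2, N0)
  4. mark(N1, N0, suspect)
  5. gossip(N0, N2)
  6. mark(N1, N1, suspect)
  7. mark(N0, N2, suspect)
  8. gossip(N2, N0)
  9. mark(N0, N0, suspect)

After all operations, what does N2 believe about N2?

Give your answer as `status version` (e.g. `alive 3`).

Op 1: gossip N1<->N0 -> N1.N0=(alive,v0) N1.N1=(alive,v0) N1.N2=(alive,v0) | N0.N0=(alive,v0) N0.N1=(alive,v0) N0.N2=(alive,v0)
Op 2: N2 marks N2=dead -> (dead,v1)
Op 3: gossip N2<->N0 -> N2.N0=(alive,v0) N2.N1=(alive,v0) N2.N2=(dead,v1) | N0.N0=(alive,v0) N0.N1=(alive,v0) N0.N2=(dead,v1)
Op 4: N1 marks N0=suspect -> (suspect,v1)
Op 5: gossip N0<->N2 -> N0.N0=(alive,v0) N0.N1=(alive,v0) N0.N2=(dead,v1) | N2.N0=(alive,v0) N2.N1=(alive,v0) N2.N2=(dead,v1)
Op 6: N1 marks N1=suspect -> (suspect,v1)
Op 7: N0 marks N2=suspect -> (suspect,v2)
Op 8: gossip N2<->N0 -> N2.N0=(alive,v0) N2.N1=(alive,v0) N2.N2=(suspect,v2) | N0.N0=(alive,v0) N0.N1=(alive,v0) N0.N2=(suspect,v2)
Op 9: N0 marks N0=suspect -> (suspect,v1)

Answer: suspect 2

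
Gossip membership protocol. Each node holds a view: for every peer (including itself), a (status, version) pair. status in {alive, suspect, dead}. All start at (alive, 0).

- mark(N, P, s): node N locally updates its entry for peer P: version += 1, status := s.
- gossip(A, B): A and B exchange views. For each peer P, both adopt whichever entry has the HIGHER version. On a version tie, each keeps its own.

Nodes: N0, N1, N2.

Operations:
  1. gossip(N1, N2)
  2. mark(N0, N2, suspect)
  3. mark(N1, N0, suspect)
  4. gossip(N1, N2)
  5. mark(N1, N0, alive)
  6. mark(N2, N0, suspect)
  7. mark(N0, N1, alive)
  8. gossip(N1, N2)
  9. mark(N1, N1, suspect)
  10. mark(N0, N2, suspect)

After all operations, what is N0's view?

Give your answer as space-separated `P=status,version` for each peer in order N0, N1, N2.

Answer: N0=alive,0 N1=alive,1 N2=suspect,2

Derivation:
Op 1: gossip N1<->N2 -> N1.N0=(alive,v0) N1.N1=(alive,v0) N1.N2=(alive,v0) | N2.N0=(alive,v0) N2.N1=(alive,v0) N2.N2=(alive,v0)
Op 2: N0 marks N2=suspect -> (suspect,v1)
Op 3: N1 marks N0=suspect -> (suspect,v1)
Op 4: gossip N1<->N2 -> N1.N0=(suspect,v1) N1.N1=(alive,v0) N1.N2=(alive,v0) | N2.N0=(suspect,v1) N2.N1=(alive,v0) N2.N2=(alive,v0)
Op 5: N1 marks N0=alive -> (alive,v2)
Op 6: N2 marks N0=suspect -> (suspect,v2)
Op 7: N0 marks N1=alive -> (alive,v1)
Op 8: gossip N1<->N2 -> N1.N0=(alive,v2) N1.N1=(alive,v0) N1.N2=(alive,v0) | N2.N0=(suspect,v2) N2.N1=(alive,v0) N2.N2=(alive,v0)
Op 9: N1 marks N1=suspect -> (suspect,v1)
Op 10: N0 marks N2=suspect -> (suspect,v2)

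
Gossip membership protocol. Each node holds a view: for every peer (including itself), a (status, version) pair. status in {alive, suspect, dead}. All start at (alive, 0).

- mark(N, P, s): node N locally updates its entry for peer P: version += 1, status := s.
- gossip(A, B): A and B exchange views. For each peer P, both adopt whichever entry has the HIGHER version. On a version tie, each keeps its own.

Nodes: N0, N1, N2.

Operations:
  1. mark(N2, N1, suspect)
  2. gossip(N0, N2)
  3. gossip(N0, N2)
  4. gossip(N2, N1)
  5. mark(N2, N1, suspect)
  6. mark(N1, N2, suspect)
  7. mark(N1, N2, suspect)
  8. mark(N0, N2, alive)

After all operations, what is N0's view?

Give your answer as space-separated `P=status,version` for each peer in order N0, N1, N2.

Answer: N0=alive,0 N1=suspect,1 N2=alive,1

Derivation:
Op 1: N2 marks N1=suspect -> (suspect,v1)
Op 2: gossip N0<->N2 -> N0.N0=(alive,v0) N0.N1=(suspect,v1) N0.N2=(alive,v0) | N2.N0=(alive,v0) N2.N1=(suspect,v1) N2.N2=(alive,v0)
Op 3: gossip N0<->N2 -> N0.N0=(alive,v0) N0.N1=(suspect,v1) N0.N2=(alive,v0) | N2.N0=(alive,v0) N2.N1=(suspect,v1) N2.N2=(alive,v0)
Op 4: gossip N2<->N1 -> N2.N0=(alive,v0) N2.N1=(suspect,v1) N2.N2=(alive,v0) | N1.N0=(alive,v0) N1.N1=(suspect,v1) N1.N2=(alive,v0)
Op 5: N2 marks N1=suspect -> (suspect,v2)
Op 6: N1 marks N2=suspect -> (suspect,v1)
Op 7: N1 marks N2=suspect -> (suspect,v2)
Op 8: N0 marks N2=alive -> (alive,v1)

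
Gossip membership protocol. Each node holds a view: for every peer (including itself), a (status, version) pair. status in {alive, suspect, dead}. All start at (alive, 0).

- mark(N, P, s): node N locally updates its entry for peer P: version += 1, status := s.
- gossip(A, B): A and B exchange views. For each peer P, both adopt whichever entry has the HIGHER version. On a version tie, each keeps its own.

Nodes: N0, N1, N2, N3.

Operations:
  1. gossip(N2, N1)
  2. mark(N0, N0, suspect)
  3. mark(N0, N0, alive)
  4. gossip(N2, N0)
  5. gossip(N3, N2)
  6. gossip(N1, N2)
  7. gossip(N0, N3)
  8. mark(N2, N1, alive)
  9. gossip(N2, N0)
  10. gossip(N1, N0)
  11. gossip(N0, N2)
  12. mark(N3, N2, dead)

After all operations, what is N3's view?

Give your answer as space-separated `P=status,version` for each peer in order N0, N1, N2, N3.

Op 1: gossip N2<->N1 -> N2.N0=(alive,v0) N2.N1=(alive,v0) N2.N2=(alive,v0) N2.N3=(alive,v0) | N1.N0=(alive,v0) N1.N1=(alive,v0) N1.N2=(alive,v0) N1.N3=(alive,v0)
Op 2: N0 marks N0=suspect -> (suspect,v1)
Op 3: N0 marks N0=alive -> (alive,v2)
Op 4: gossip N2<->N0 -> N2.N0=(alive,v2) N2.N1=(alive,v0) N2.N2=(alive,v0) N2.N3=(alive,v0) | N0.N0=(alive,v2) N0.N1=(alive,v0) N0.N2=(alive,v0) N0.N3=(alive,v0)
Op 5: gossip N3<->N2 -> N3.N0=(alive,v2) N3.N1=(alive,v0) N3.N2=(alive,v0) N3.N3=(alive,v0) | N2.N0=(alive,v2) N2.N1=(alive,v0) N2.N2=(alive,v0) N2.N3=(alive,v0)
Op 6: gossip N1<->N2 -> N1.N0=(alive,v2) N1.N1=(alive,v0) N1.N2=(alive,v0) N1.N3=(alive,v0) | N2.N0=(alive,v2) N2.N1=(alive,v0) N2.N2=(alive,v0) N2.N3=(alive,v0)
Op 7: gossip N0<->N3 -> N0.N0=(alive,v2) N0.N1=(alive,v0) N0.N2=(alive,v0) N0.N3=(alive,v0) | N3.N0=(alive,v2) N3.N1=(alive,v0) N3.N2=(alive,v0) N3.N3=(alive,v0)
Op 8: N2 marks N1=alive -> (alive,v1)
Op 9: gossip N2<->N0 -> N2.N0=(alive,v2) N2.N1=(alive,v1) N2.N2=(alive,v0) N2.N3=(alive,v0) | N0.N0=(alive,v2) N0.N1=(alive,v1) N0.N2=(alive,v0) N0.N3=(alive,v0)
Op 10: gossip N1<->N0 -> N1.N0=(alive,v2) N1.N1=(alive,v1) N1.N2=(alive,v0) N1.N3=(alive,v0) | N0.N0=(alive,v2) N0.N1=(alive,v1) N0.N2=(alive,v0) N0.N3=(alive,v0)
Op 11: gossip N0<->N2 -> N0.N0=(alive,v2) N0.N1=(alive,v1) N0.N2=(alive,v0) N0.N3=(alive,v0) | N2.N0=(alive,v2) N2.N1=(alive,v1) N2.N2=(alive,v0) N2.N3=(alive,v0)
Op 12: N3 marks N2=dead -> (dead,v1)

Answer: N0=alive,2 N1=alive,0 N2=dead,1 N3=alive,0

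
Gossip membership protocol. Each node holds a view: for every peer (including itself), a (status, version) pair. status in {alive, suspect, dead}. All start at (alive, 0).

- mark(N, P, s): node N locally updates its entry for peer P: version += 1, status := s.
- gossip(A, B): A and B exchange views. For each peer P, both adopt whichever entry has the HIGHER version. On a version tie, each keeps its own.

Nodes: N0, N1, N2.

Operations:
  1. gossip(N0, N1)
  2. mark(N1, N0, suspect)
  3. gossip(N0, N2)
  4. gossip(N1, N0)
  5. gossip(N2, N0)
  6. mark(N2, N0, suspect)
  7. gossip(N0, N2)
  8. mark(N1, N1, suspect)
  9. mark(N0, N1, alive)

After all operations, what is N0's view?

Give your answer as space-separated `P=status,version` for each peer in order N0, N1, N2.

Op 1: gossip N0<->N1 -> N0.N0=(alive,v0) N0.N1=(alive,v0) N0.N2=(alive,v0) | N1.N0=(alive,v0) N1.N1=(alive,v0) N1.N2=(alive,v0)
Op 2: N1 marks N0=suspect -> (suspect,v1)
Op 3: gossip N0<->N2 -> N0.N0=(alive,v0) N0.N1=(alive,v0) N0.N2=(alive,v0) | N2.N0=(alive,v0) N2.N1=(alive,v0) N2.N2=(alive,v0)
Op 4: gossip N1<->N0 -> N1.N0=(suspect,v1) N1.N1=(alive,v0) N1.N2=(alive,v0) | N0.N0=(suspect,v1) N0.N1=(alive,v0) N0.N2=(alive,v0)
Op 5: gossip N2<->N0 -> N2.N0=(suspect,v1) N2.N1=(alive,v0) N2.N2=(alive,v0) | N0.N0=(suspect,v1) N0.N1=(alive,v0) N0.N2=(alive,v0)
Op 6: N2 marks N0=suspect -> (suspect,v2)
Op 7: gossip N0<->N2 -> N0.N0=(suspect,v2) N0.N1=(alive,v0) N0.N2=(alive,v0) | N2.N0=(suspect,v2) N2.N1=(alive,v0) N2.N2=(alive,v0)
Op 8: N1 marks N1=suspect -> (suspect,v1)
Op 9: N0 marks N1=alive -> (alive,v1)

Answer: N0=suspect,2 N1=alive,1 N2=alive,0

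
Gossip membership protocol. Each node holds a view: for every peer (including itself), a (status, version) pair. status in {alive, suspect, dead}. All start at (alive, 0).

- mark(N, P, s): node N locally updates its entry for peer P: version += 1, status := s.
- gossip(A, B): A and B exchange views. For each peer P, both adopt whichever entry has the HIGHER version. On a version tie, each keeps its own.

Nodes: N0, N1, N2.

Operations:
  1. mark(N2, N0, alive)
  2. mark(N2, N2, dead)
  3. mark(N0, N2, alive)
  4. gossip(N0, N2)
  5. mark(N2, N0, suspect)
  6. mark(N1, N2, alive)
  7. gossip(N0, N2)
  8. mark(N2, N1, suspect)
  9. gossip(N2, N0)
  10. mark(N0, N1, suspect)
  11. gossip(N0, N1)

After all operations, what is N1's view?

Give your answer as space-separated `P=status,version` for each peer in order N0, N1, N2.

Answer: N0=suspect,2 N1=suspect,2 N2=alive,1

Derivation:
Op 1: N2 marks N0=alive -> (alive,v1)
Op 2: N2 marks N2=dead -> (dead,v1)
Op 3: N0 marks N2=alive -> (alive,v1)
Op 4: gossip N0<->N2 -> N0.N0=(alive,v1) N0.N1=(alive,v0) N0.N2=(alive,v1) | N2.N0=(alive,v1) N2.N1=(alive,v0) N2.N2=(dead,v1)
Op 5: N2 marks N0=suspect -> (suspect,v2)
Op 6: N1 marks N2=alive -> (alive,v1)
Op 7: gossip N0<->N2 -> N0.N0=(suspect,v2) N0.N1=(alive,v0) N0.N2=(alive,v1) | N2.N0=(suspect,v2) N2.N1=(alive,v0) N2.N2=(dead,v1)
Op 8: N2 marks N1=suspect -> (suspect,v1)
Op 9: gossip N2<->N0 -> N2.N0=(suspect,v2) N2.N1=(suspect,v1) N2.N2=(dead,v1) | N0.N0=(suspect,v2) N0.N1=(suspect,v1) N0.N2=(alive,v1)
Op 10: N0 marks N1=suspect -> (suspect,v2)
Op 11: gossip N0<->N1 -> N0.N0=(suspect,v2) N0.N1=(suspect,v2) N0.N2=(alive,v1) | N1.N0=(suspect,v2) N1.N1=(suspect,v2) N1.N2=(alive,v1)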